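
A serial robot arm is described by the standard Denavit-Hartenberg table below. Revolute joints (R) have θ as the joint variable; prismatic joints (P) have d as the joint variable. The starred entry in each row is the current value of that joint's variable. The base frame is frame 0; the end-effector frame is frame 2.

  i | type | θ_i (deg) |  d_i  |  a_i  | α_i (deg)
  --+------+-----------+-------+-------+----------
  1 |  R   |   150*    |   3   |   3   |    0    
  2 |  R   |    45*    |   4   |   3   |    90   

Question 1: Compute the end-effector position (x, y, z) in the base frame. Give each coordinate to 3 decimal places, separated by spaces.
after link 1: o_1 = (-2.5981, 1.5000, 3.0000)
after link 2: o_2 = (-5.4959, 0.7235, 7.0000)

-5.496 0.724 7.000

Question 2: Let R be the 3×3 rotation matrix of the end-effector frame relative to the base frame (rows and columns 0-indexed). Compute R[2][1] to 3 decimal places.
End-effector y-axis (col 1 of R) = (0.0000,-0.0000,1.0000)
R[2][1] = 1.0000

1.000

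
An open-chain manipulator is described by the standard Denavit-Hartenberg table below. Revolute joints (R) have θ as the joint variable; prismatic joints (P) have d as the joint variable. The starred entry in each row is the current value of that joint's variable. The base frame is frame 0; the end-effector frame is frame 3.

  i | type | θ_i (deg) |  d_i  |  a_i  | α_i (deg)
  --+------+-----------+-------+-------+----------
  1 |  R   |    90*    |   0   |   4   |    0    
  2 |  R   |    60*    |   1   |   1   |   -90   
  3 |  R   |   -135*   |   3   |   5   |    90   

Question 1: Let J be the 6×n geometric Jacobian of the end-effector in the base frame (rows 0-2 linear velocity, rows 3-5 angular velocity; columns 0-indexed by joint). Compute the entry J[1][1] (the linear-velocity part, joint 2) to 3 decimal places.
axis z_1 = (0.0000,0.0000,1.0000); lever o_n−o_1 = (0.6958,-3.8658,4.5355)
cross product → J_v[:, 1] = (3.8658,0.6958,-0.0000)
J_ω[:, 1] = z_1
entry J[1][1] = 0.6958

0.696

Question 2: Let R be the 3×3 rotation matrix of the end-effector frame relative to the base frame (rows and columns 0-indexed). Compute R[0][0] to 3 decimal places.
0.612

End-effector x-axis (col 0 of R) = (0.6124,-0.3536,0.7071)
R[0][0] = 0.6124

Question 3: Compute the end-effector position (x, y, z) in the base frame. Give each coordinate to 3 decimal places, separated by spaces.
after link 1: o_1 = (0.0000, 4.0000, 0.0000)
after link 2: o_2 = (-0.8660, 4.5000, 1.0000)
after link 3: o_3 = (0.6958, 0.1342, 4.5355)

0.696 0.134 4.536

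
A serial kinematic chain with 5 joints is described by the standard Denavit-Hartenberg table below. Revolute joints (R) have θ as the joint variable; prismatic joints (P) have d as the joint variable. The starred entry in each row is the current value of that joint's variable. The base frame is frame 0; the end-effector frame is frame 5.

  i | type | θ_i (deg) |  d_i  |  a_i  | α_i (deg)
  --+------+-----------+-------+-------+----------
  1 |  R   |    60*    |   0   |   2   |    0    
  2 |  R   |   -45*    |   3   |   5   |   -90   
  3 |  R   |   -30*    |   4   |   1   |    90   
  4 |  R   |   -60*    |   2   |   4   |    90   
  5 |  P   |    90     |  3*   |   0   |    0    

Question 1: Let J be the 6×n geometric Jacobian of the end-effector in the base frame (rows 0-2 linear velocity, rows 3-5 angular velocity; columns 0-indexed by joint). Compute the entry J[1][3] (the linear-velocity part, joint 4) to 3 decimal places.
0.535

axis z_3 = (-0.4830,-0.1294,0.8660); lever o_n−o_3 = (-0.1814,-5.1878,1.4330)
cross product → J_v[:, 3] = (4.3073,0.5350,2.4821)
J_ω[:, 3] = z_3
entry J[1][3] = 0.5350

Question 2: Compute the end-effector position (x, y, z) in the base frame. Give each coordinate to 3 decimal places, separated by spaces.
5.449 1.926 4.933

after link 1: o_1 = (1.0000, 1.7321, 0.0000)
after link 2: o_2 = (5.8296, 3.0261, 3.0000)
after link 3: o_3 = (5.6309, 7.1140, 3.5000)
after link 4: o_4 = (7.2346, 3.9574, 6.2321)
after link 5: o_5 = (5.4494, 1.9262, 4.9330)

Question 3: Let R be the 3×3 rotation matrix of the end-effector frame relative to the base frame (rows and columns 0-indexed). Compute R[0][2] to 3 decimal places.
-0.595

End-effector z-axis (col 2 of R) = (-0.5950,-0.6771,-0.4330)
R[0][2] = -0.5950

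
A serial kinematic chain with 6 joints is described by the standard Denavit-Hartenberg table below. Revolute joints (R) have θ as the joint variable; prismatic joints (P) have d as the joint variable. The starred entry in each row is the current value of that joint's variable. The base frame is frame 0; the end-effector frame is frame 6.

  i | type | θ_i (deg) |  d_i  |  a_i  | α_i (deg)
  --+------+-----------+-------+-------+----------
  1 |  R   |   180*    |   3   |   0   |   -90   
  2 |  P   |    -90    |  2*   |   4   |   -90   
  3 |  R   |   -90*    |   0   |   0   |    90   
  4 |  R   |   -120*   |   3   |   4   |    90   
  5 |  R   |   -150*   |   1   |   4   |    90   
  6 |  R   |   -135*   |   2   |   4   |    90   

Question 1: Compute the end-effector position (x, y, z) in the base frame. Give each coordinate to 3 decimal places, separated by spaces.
after link 1: o_1 = (0.0000, 0.0000, 3.0000)
after link 2: o_2 = (-0.0000, -2.0000, 7.0000)
after link 3: o_3 = (-0.0000, -2.0000, 7.0000)
after link 4: o_4 = (3.4641, -0.0000, 4.0000)
after link 5: o_5 = (-0.0359, -0.8660, 6.0000)
after link 6: o_6 = (2.6336, -2.5908, 2.8537)

2.634 -2.591 2.854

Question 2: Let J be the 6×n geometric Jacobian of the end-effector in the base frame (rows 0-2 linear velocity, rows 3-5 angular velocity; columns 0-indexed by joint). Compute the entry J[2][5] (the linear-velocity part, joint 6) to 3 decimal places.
axis z_5 = (-0.4330,-0.2500,-0.8660); lever o_n−o_5 = (2.6695,-1.7247,-3.1463)
cross product → J_v[:, 5] = (-0.7071,-3.6742,1.4142)
J_ω[:, 5] = z_5
entry J[2][5] = 1.4142

1.414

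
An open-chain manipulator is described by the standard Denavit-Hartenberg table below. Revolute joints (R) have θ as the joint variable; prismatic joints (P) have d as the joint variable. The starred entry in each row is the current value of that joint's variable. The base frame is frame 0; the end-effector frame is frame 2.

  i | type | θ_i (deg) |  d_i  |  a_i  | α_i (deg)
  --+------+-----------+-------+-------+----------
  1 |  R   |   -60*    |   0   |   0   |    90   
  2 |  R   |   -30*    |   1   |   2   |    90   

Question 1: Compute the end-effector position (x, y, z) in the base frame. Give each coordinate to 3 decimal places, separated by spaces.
0.000 -2.000 -1.000

after link 1: o_1 = (0.0000, 0.0000, 0.0000)
after link 2: o_2 = (0.0000, -2.0000, -1.0000)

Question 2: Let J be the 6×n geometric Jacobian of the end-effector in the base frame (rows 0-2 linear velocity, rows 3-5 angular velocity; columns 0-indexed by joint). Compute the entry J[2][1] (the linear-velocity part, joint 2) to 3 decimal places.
1.732

axis z_1 = (-0.8660,-0.5000,0.0000); lever o_n−o_1 = (0.0000,-2.0000,-1.0000)
cross product → J_v[:, 1] = (0.5000,-0.8660,1.7321)
J_ω[:, 1] = z_1
entry J[2][1] = 1.7321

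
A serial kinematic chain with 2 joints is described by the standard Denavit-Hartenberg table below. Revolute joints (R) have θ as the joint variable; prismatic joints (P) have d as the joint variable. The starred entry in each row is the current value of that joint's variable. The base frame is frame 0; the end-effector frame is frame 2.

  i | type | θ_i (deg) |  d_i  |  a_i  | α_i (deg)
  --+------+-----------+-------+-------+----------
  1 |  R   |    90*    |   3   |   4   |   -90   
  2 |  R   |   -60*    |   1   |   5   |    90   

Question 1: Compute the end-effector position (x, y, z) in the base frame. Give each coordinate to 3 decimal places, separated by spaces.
-1.000 6.500 7.330

after link 1: o_1 = (0.0000, 4.0000, 3.0000)
after link 2: o_2 = (-1.0000, 6.5000, 7.3301)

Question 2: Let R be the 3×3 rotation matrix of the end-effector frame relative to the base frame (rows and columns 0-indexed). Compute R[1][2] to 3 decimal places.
-0.866

End-effector z-axis (col 2 of R) = (-0.0000,-0.8660,0.5000)
R[1][2] = -0.8660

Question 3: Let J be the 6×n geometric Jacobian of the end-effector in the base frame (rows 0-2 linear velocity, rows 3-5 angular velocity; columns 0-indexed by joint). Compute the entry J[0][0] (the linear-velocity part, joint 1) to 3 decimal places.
-6.500

axis z_0 = ẑ; lever o_n−o_0 = (-1.0000,6.5000,7.3301)
cross product → J_v[:, 0] = (-6.5000,-1.0000,0.0000)
J_ω[:, 0] = z_0
entry J[0][0] = -6.5000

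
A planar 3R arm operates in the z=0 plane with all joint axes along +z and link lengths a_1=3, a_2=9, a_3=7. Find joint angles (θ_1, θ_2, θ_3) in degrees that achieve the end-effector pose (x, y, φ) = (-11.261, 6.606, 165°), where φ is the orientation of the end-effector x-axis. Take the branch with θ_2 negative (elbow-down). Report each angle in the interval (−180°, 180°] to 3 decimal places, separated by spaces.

wrist centre = target − a_3·(cos φ, sin φ) = (-4.4995, 4.7943)
cos θ_2 = (43.2307−3²−9²)/(2·3·9) = -0.8661; θ_2 = -150.0084° (elbow-down)
β = atan2(4.7943,-4.4995) = 133.1835°; ψ = atan2(-4.4989,-4.7949) = -136.8244°
θ_1 = β − ψ = 270.0079°
θ_3 = φ − θ_1 − θ_2 = 45.0005° (wrapped to (-180°,180°])

-89.992 -150.008 45.000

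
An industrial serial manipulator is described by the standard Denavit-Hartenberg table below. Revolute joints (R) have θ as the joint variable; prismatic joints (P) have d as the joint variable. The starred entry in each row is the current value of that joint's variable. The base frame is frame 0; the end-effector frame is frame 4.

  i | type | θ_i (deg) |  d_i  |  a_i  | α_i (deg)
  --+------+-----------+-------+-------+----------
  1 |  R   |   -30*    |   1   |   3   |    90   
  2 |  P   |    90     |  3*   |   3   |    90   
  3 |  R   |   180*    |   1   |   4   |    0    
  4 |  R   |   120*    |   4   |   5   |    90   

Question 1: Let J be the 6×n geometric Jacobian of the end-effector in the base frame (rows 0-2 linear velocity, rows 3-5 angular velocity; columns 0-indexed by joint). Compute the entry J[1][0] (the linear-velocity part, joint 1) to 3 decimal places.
7.593

axis z_0 = ẑ; lever o_n−o_0 = (7.5933,-2.8481,2.5000)
cross product → J_v[:, 0] = (2.8481,7.5933,-0.0000)
J_ω[:, 0] = z_0
entry J[1][0] = 7.5933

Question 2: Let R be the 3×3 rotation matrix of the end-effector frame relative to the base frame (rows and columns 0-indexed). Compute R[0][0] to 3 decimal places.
0.433

End-effector x-axis (col 0 of R) = (0.4330,0.7500,0.5000)
R[0][0] = 0.4330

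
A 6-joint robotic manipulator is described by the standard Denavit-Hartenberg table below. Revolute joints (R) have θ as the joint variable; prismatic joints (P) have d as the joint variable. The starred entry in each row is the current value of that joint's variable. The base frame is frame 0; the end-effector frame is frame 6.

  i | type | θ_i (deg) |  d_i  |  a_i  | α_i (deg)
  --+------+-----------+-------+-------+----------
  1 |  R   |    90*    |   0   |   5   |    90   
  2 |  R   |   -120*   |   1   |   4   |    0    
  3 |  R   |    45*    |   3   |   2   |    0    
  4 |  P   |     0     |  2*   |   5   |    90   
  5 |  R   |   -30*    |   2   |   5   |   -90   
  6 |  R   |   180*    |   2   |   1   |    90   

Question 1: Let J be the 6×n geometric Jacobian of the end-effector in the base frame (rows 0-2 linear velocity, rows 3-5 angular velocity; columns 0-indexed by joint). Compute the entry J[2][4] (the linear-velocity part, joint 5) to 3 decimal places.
axis z_4 = (0.0000,-0.9659,-0.2588); lever o_n−o_4 = (-0.2679,-0.7765,-4.8296)
cross product → J_v[:, 4] = (4.4641,0.0694,-0.2588)
J_ω[:, 4] = z_4
entry J[2][4] = -0.2588

-0.259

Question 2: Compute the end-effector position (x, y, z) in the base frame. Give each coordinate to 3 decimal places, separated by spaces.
5.732 4.035 -15.055

after link 1: o_1 = (0.0000, 5.0000, 0.0000)
after link 2: o_2 = (1.0000, 3.0000, -3.4641)
after link 3: o_3 = (4.0000, 3.5176, -5.3960)
after link 4: o_4 = (6.0000, 4.8117, -10.2256)
after link 5: o_5 = (3.5000, 4.0006, -14.9258)
after link 6: o_6 = (5.7321, 4.0353, -15.0552)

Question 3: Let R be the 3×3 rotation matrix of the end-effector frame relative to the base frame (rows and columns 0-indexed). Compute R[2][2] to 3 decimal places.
End-effector z-axis (col 2 of R) = (0.0000,0.9659,0.2588)
R[2][2] = 0.2588

0.259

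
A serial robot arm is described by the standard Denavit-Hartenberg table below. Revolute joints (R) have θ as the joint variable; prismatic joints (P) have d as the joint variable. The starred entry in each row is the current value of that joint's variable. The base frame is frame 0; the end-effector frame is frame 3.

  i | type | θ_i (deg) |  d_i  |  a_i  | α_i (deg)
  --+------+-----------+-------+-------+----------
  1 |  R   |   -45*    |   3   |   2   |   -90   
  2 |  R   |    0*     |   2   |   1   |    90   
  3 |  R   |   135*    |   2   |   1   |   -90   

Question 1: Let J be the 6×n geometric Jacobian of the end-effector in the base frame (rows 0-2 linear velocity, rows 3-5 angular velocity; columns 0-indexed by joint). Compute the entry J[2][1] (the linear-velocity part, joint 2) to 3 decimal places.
axis z_1 = (0.7071,0.7071,0.0000); lever o_n−o_1 = (2.1213,1.7071,2.0000)
cross product → J_v[:, 1] = (1.4142,-1.4142,-0.2929)
J_ω[:, 1] = z_1
entry J[2][1] = -0.2929

-0.293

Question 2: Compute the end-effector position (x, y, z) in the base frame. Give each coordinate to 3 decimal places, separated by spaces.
after link 1: o_1 = (1.4142, -1.4142, 3.0000)
after link 2: o_2 = (3.5355, -0.7071, 3.0000)
after link 3: o_3 = (3.5355, 0.2929, 5.0000)

3.536 0.293 5.000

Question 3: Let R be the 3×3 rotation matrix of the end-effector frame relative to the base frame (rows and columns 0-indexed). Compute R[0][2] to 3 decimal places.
End-effector z-axis (col 2 of R) = (-1.0000,0.0000,0.0000)
R[0][2] = -1.0000

-1.000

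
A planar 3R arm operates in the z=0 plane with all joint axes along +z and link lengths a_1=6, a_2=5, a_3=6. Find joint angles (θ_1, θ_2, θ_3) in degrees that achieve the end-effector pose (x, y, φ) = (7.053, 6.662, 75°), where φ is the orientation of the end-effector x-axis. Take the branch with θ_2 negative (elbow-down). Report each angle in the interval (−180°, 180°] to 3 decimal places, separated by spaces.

wrist centre = target − a_3·(cos φ, sin φ) = (5.5001, 0.8664)
cos θ_2 = (31.0017−6²−5²)/(2·6·5) = -0.5000; θ_2 = -119.9982° (elbow-down)
β = atan2(0.8664,5.5001) = 8.9524°; ψ = atan2(-4.3302,3.5001) = -51.0511°
θ_1 = β − ψ = 60.0035°
θ_3 = φ − θ_1 − θ_2 = 134.9946° (wrapped to (-180°,180°])

60.004 -119.998 134.995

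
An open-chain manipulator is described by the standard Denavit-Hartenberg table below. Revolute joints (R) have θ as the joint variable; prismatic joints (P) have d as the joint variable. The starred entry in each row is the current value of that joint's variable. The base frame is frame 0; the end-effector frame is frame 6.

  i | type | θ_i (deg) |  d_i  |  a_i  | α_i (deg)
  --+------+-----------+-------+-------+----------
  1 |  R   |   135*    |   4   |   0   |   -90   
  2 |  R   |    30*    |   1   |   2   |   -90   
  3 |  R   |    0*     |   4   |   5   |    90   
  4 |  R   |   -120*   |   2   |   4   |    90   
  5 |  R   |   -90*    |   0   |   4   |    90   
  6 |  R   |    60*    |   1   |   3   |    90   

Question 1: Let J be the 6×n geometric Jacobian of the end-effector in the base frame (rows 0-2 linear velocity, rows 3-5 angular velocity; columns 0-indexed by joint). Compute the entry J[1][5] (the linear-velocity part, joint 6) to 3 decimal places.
axis z_5 = (0.0000,-0.0000,-1.0000); lever o_n−o_5 = (2.8978,-0.7765,-1.0000)
cross product → J_v[:, 5] = (-0.7765,-2.8978,0.0000)
J_ω[:, 5] = z_5
entry J[1][5] = -2.8978

-2.898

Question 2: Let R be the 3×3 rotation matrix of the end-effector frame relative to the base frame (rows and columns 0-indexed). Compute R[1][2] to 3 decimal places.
0.966

End-effector z-axis (col 2 of R) = (0.2588,0.9659,-0.0000)
R[1][2] = 0.9659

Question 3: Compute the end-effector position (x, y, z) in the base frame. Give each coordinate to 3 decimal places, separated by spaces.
after link 1: o_1 = (0.0000, 0.0000, 4.0000)
after link 2: o_2 = (-1.9319, 0.5176, 3.0000)
after link 3: o_3 = (-3.5795, 2.1653, -2.9641)
after link 4: o_4 = (-4.9937, 0.7511, 1.0359)
after link 5: o_5 = (-2.1653, 3.5795, 1.0359)
after link 6: o_6 = (0.7325, 2.8030, 0.0359)

0.732 2.803 0.036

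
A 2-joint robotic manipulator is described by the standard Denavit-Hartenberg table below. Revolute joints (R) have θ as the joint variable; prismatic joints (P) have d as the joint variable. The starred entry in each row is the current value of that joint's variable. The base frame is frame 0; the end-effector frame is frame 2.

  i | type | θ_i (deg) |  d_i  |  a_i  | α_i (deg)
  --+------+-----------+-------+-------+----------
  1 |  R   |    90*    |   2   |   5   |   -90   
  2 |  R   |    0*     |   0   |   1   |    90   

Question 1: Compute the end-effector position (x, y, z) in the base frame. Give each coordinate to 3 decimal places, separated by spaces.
0.000 6.000 2.000

after link 1: o_1 = (0.0000, 5.0000, 2.0000)
after link 2: o_2 = (0.0000, 6.0000, 2.0000)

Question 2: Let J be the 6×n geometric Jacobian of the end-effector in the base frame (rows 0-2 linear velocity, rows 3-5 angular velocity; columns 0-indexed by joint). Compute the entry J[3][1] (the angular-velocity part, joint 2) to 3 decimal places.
-1.000

axis z_1 = (-1.0000,0.0000,0.0000); lever o_n−o_1 = (0.0000,1.0000,0.0000)
cross product → J_v[:, 1] = (-0.0000,0.0000,-1.0000)
J_ω[:, 1] = z_1
entry J[3][1] = -1.0000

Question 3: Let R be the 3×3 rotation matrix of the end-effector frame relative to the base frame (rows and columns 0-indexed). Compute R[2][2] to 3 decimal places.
1.000

End-effector z-axis (col 2 of R) = (0.0000,0.0000,1.0000)
R[2][2] = 1.0000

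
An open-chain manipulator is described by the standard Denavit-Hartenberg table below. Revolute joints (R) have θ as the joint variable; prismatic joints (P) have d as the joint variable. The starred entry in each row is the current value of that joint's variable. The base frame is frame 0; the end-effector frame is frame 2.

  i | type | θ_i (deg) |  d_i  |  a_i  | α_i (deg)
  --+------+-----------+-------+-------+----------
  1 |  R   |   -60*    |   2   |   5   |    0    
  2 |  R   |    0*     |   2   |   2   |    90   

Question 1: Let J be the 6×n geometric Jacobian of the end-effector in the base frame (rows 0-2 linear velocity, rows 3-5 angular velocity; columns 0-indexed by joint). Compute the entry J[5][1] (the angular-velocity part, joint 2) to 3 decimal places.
1.000

axis z_1 = (0.0000,0.0000,1.0000); lever o_n−o_1 = (1.0000,-1.7321,2.0000)
cross product → J_v[:, 1] = (1.7321,1.0000,-0.0000)
J_ω[:, 1] = z_1
entry J[5][1] = 1.0000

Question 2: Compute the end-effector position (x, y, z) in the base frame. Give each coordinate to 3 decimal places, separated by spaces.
after link 1: o_1 = (2.5000, -4.3301, 2.0000)
after link 2: o_2 = (3.5000, -6.0622, 4.0000)

3.500 -6.062 4.000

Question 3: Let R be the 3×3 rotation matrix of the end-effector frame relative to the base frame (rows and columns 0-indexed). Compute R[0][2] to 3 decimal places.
End-effector z-axis (col 2 of R) = (-0.8660,-0.5000,0.0000)
R[0][2] = -0.8660

-0.866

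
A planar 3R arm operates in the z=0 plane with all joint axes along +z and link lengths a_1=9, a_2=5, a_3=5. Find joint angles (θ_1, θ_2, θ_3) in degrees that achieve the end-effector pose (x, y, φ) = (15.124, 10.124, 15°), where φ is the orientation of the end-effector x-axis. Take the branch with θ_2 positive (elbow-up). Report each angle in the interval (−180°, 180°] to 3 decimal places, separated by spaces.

wrist centre = target − a_3·(cos φ, sin φ) = (10.2944, 8.8299)
cos θ_2 = (183.9413−9²−5²)/(2·9·5) = 0.8660; θ_2 = 30.0013° (elbow-up)
β = atan2(8.8299,10.2944) = 40.6210°; ψ = atan2(2.5001,13.3301) = 10.6226°
θ_1 = β − ψ = 29.9985°
θ_3 = φ − θ_1 − θ_2 = -44.9997° (wrapped to (-180°,180°])

29.998 30.001 -45.000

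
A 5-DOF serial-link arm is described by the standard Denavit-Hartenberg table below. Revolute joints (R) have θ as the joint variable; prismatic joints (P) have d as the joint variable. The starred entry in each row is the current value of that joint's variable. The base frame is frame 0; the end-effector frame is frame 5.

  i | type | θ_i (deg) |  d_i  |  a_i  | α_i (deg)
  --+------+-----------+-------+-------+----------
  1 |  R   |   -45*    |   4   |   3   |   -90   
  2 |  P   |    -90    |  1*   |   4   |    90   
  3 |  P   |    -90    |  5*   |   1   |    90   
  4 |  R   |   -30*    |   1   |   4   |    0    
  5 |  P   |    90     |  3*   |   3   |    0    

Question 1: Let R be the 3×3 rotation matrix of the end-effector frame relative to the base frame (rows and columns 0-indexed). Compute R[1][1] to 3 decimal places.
End-effector y-axis (col 1 of R) = (0.2588,0.9659,0.0000)
R[1][1] = 0.9659

0.966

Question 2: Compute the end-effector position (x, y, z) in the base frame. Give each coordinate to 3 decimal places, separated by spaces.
-5.347 -1.673 4.000

after link 1: o_1 = (2.1213, -2.1213, 4.0000)
after link 2: o_2 = (2.8284, -1.4142, 8.0000)
after link 3: o_3 = (-1.4142, 1.4142, 8.0000)
after link 4: o_4 = (-2.4495, -2.4495, 7.0000)
after link 5: o_5 = (-5.3473, -1.6730, 4.0000)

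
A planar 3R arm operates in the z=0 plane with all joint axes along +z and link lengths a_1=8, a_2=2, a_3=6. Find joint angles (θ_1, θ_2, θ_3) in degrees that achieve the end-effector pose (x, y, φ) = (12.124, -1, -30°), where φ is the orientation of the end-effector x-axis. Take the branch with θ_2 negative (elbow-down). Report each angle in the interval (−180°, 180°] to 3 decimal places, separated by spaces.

wrist centre = target − a_3·(cos φ, sin φ) = (6.9278, 2.0000)
cos θ_2 = (51.9951−8²−2²)/(2·8·2) = -0.5002; θ_2 = -120.0102° (elbow-down)
β = atan2(2.0000,6.9278) = 16.1029°; ψ = atan2(-1.7319,6.9997) = -13.8971°
θ_1 = β − ψ = 30.0000°
θ_3 = φ − θ_1 − θ_2 = 60.0102° (wrapped to (-180°,180°])

30.000 -120.010 60.010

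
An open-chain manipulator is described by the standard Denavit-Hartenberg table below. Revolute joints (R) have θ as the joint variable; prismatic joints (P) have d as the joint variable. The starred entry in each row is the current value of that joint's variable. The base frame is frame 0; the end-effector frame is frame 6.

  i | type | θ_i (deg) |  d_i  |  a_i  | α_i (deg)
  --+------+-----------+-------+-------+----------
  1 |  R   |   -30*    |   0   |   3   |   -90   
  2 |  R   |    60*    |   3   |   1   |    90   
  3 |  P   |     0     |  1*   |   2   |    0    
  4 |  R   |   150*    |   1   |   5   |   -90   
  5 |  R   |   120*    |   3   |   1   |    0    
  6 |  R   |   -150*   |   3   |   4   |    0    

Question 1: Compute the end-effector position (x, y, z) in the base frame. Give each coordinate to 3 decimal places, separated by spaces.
after link 1: o_1 = (2.5981, -1.5000, 0.0000)
after link 2: o_2 = (4.5311, 0.8481, -0.8660)
after link 3: o_3 = (6.1471, -0.0849, -2.0981)
after link 4: o_4 = (6.2721, 2.7296, 2.1519)
after link 5: o_5 = (3.7365, 0.9049, 2.6429)
after link 6: o_6 = (2.8550, 0.4139, 7.5401)

2.855 0.414 7.540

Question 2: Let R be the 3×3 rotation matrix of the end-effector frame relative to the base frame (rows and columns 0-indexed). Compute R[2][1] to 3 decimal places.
-0.058

End-effector y-axis (col 1 of R) = (-0.7120,0.6998,-0.0580)
R[2][1] = -0.0580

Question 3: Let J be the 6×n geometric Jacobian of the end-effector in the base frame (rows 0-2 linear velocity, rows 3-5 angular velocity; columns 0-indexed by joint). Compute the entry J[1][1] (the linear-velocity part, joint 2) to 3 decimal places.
-3.770

axis z_1 = (0.5000,0.8660,0.0000); lever o_n−o_1 = (0.2569,1.9139,7.5401)
cross product → J_v[:, 1] = (6.5299,-3.7700,0.7345)
J_ω[:, 1] = z_1
entry J[1][1] = -3.7700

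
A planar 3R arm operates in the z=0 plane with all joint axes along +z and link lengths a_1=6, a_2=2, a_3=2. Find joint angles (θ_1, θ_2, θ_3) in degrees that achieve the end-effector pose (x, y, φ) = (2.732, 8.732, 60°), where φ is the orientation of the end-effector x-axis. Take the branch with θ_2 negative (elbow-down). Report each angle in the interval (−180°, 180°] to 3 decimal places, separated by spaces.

wrist centre = target − a_3·(cos φ, sin φ) = (1.7320, 6.9999)
cos θ_2 = (51.9991−6²−2²)/(2·6·2) = 0.5000; θ_2 = -60.0024° (elbow-down)
β = atan2(6.9999,1.7320) = 76.1024°; ψ = atan2(-1.7321,6.9999) = -13.8984°
θ_1 = β − ψ = 90.0008°
θ_3 = φ − θ_1 − θ_2 = 30.0017° (wrapped to (-180°,180°])

90.001 -60.002 30.002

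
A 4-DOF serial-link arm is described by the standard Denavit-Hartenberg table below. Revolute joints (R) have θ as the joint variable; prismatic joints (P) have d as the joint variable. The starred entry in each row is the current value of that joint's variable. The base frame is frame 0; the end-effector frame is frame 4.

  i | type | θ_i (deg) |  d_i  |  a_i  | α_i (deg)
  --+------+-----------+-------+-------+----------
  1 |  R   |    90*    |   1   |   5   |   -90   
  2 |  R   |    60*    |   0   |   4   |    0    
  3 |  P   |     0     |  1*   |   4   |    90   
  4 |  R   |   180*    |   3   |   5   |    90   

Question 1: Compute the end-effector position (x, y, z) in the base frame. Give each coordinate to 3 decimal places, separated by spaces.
-1.000 9.098 -0.098

after link 1: o_1 = (0.0000, 5.0000, 1.0000)
after link 2: o_2 = (0.0000, 7.0000, -2.4641)
after link 3: o_3 = (-1.0000, 9.0000, -5.9282)
after link 4: o_4 = (-1.0000, 9.0981, -0.0981)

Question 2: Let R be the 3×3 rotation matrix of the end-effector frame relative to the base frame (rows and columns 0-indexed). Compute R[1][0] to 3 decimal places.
End-effector x-axis (col 0 of R) = (-0.0000,-0.5000,0.8660)
R[1][0] = -0.5000

-0.500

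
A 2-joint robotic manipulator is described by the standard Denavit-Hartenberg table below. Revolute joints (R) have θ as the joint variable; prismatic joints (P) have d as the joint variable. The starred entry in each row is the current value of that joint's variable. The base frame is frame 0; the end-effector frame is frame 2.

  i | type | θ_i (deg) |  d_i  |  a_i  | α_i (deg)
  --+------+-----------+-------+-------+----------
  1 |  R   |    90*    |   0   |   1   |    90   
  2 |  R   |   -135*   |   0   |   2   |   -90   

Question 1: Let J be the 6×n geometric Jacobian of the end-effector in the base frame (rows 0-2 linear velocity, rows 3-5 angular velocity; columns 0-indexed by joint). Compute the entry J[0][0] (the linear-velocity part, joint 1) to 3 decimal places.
0.414

axis z_0 = ẑ; lever o_n−o_0 = (0.0000,-0.4142,-1.4142)
cross product → J_v[:, 0] = (0.4142,0.0000,-0.0000)
J_ω[:, 0] = z_0
entry J[0][0] = 0.4142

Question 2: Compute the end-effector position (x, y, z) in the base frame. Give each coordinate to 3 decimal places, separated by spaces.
0.000 -0.414 -1.414

after link 1: o_1 = (0.0000, 1.0000, 0.0000)
after link 2: o_2 = (0.0000, -0.4142, -1.4142)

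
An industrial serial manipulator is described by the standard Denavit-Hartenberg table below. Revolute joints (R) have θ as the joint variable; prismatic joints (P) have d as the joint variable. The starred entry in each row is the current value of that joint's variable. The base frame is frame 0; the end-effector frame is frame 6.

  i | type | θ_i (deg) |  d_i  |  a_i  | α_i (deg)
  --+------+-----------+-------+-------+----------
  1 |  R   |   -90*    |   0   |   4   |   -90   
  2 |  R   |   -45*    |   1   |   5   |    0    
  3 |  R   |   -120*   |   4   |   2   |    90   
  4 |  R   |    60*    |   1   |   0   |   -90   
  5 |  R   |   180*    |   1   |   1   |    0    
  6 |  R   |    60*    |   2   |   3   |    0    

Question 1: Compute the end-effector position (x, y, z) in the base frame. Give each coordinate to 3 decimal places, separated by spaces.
after link 1: o_1 = (0.0000, -4.0000, 0.0000)
after link 2: o_2 = (1.0000, -7.5355, 3.5355)
after link 3: o_3 = (5.0000, -5.6037, 4.0532)
after link 4: o_4 = (5.0000, -5.3449, 3.0872)
after link 5: o_5 = (4.6340, -6.6643, 2.7337)
after link 6: o_6 = (4.3349, -8.3894, -0.4183)

4.335 -8.389 -0.418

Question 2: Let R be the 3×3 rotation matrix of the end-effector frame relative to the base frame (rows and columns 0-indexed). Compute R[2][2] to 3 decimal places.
End-effector z-axis (col 2 of R) = (0.5000,-0.8365,-0.2241)
R[2][2] = -0.2241

-0.224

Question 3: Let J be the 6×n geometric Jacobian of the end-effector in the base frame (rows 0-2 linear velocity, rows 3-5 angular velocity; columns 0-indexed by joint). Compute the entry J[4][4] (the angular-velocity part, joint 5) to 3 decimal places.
axis z_4 = (0.5000,-0.8365,-0.2241); lever o_n−o_4 = (-0.6651,-3.0445,-3.5055)
cross product → J_v[:, 4] = (2.2500,1.9018,-2.0786)
J_ω[:, 4] = z_4
entry J[4][4] = -0.8365

-0.837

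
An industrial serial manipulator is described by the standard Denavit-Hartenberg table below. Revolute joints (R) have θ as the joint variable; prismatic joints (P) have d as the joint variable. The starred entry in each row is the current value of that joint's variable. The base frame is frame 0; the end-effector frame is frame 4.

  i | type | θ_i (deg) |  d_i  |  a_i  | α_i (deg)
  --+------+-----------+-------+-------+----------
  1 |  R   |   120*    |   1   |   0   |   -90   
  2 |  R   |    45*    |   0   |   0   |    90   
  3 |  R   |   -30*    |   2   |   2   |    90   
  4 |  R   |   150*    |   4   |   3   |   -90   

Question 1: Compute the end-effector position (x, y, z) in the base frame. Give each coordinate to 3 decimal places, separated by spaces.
2.394 2.184 5.255

after link 1: o_1 = (0.0000, 0.0000, 1.0000)
after link 2: o_2 = (0.0000, 0.0000, 1.0000)
after link 3: o_3 = (-0.4535, 2.7854, 1.1895)
after link 4: o_4 = (2.3938, 2.1839, 5.2553)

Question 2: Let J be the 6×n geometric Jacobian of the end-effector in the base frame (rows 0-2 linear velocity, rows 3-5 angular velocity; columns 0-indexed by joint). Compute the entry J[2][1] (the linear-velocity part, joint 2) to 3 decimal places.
axis z_1 = (-0.8660,-0.5000,0.0000); lever o_n−o_1 = (2.3938,2.1839,4.2553)
cross product → J_v[:, 1] = (-2.1277,3.6852,-0.6944)
J_ω[:, 1] = z_1
entry J[2][1] = -0.6944

-0.694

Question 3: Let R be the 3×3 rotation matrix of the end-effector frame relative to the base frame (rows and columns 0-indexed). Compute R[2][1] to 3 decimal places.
End-effector y-axis (col 1 of R) = (-0.9268,-0.1268,-0.3536)
R[2][1] = -0.3536

-0.354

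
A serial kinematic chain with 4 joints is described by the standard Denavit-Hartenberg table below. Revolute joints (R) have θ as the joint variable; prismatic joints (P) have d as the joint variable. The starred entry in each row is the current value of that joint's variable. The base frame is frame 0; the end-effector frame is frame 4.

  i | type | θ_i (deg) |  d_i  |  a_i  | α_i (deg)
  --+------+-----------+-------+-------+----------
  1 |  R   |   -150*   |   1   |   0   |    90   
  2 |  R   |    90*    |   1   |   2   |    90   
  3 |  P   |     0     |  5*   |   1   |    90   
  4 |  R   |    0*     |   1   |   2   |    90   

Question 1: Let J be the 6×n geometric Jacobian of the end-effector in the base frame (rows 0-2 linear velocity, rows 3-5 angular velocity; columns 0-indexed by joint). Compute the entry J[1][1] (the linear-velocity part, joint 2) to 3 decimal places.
2.500

axis z_1 = (-0.5000,0.8660,0.0000); lever o_n−o_1 = (-4.3301,-2.5000,5.0000)
cross product → J_v[:, 1] = (4.3301,2.5000,5.0000)
J_ω[:, 1] = z_1
entry J[1][1] = 2.5000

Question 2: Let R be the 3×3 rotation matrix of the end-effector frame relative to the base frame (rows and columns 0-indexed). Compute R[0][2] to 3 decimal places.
0.866

End-effector z-axis (col 2 of R) = (0.8660,0.5000,0.0000)
R[0][2] = 0.8660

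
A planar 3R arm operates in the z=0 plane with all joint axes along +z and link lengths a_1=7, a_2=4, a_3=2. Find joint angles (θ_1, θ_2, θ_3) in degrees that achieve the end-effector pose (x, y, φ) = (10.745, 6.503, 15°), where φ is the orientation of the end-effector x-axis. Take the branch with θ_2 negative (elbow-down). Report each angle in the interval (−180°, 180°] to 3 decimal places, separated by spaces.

45.003 -30.003 -0.001

wrist centre = target − a_3·(cos φ, sin φ) = (8.8131, 5.9854)
cos θ_2 = (113.4961−7²−4²)/(2·7·4) = 0.8660; θ_2 = -30.0026° (elbow-down)
β = atan2(5.9854,8.8131) = 34.1820°; ψ = atan2(-2.0002,10.4640) = -10.8214°
θ_1 = β − ψ = 45.0033°
θ_3 = φ − θ_1 − θ_2 = -0.0007° (wrapped to (-180°,180°])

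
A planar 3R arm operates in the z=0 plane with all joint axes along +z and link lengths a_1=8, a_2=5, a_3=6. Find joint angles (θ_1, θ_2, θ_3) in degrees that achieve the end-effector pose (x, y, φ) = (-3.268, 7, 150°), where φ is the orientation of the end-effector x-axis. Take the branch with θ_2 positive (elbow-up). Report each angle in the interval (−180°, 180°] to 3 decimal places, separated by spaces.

wrist centre = target − a_3·(cos φ, sin φ) = (1.9282, 4.0000)
cos θ_2 = (19.7178−8²−5²)/(2·8·5) = -0.8660; θ_2 = 150.0003° (elbow-up)
β = atan2(4.0000,1.9282) = 64.2642°; ψ = atan2(2.5000,3.6699) = 34.2634°
θ_1 = β − ψ = 30.0007°
θ_3 = φ − θ_1 − θ_2 = -30.0010° (wrapped to (-180°,180°])

30.001 150.000 -30.001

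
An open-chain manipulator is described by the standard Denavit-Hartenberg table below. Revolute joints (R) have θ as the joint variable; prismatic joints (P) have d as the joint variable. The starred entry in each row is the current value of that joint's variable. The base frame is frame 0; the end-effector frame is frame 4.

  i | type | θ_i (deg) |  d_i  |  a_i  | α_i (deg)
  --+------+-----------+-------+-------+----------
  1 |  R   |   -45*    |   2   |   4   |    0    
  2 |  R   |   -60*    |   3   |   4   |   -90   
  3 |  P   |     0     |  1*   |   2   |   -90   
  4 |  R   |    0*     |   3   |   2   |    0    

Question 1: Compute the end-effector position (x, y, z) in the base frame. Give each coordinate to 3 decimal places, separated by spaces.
after link 1: o_1 = (2.8284, -2.8284, 2.0000)
after link 2: o_2 = (1.7932, -6.6921, 5.0000)
after link 3: o_3 = (2.2414, -8.8828, 5.0000)
after link 4: o_4 = (1.7238, -10.8147, 2.0000)

1.724 -10.815 2.000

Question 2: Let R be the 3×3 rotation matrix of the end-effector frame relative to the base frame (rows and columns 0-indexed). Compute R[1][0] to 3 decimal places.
End-effector x-axis (col 0 of R) = (-0.2588,-0.9659,0.0000)
R[1][0] = -0.9659

-0.966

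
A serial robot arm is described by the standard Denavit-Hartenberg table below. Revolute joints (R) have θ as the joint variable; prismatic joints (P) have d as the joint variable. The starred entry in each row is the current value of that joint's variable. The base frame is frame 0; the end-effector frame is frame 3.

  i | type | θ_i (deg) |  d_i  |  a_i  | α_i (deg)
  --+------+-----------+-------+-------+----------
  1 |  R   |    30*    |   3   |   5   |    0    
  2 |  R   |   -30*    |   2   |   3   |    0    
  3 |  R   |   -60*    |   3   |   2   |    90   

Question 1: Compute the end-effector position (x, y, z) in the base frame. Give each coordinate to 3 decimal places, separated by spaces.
after link 1: o_1 = (4.3301, 2.5000, 3.0000)
after link 2: o_2 = (7.3301, 2.5000, 5.0000)
after link 3: o_3 = (8.3301, 0.7679, 8.0000)

8.330 0.768 8.000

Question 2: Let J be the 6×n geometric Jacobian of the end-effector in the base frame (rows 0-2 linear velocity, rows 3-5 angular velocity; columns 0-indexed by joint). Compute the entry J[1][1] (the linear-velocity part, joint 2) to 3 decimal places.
4.000

axis z_1 = (0.0000,0.0000,1.0000); lever o_n−o_1 = (4.0000,-1.7321,5.0000)
cross product → J_v[:, 1] = (1.7321,4.0000,-0.0000)
J_ω[:, 1] = z_1
entry J[1][1] = 4.0000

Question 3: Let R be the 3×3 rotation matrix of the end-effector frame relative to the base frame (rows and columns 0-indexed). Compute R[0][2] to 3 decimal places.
-0.866

End-effector z-axis (col 2 of R) = (-0.8660,-0.5000,0.0000)
R[0][2] = -0.8660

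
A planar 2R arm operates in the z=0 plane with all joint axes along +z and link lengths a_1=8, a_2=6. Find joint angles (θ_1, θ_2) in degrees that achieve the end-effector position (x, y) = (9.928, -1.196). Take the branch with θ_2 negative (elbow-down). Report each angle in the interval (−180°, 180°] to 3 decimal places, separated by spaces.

30.002 -90.003

cos θ_2 = (99.9956−8²−6²)/(2·8·6) = -0.0000; θ_2 = -90.0026° (elbow-down)
β = atan2(-1.1960,9.9280) = -6.8692°; ψ = atan2(-6.0000,7.9997) = -36.8708°
θ_1 = β − ψ = 30.0017°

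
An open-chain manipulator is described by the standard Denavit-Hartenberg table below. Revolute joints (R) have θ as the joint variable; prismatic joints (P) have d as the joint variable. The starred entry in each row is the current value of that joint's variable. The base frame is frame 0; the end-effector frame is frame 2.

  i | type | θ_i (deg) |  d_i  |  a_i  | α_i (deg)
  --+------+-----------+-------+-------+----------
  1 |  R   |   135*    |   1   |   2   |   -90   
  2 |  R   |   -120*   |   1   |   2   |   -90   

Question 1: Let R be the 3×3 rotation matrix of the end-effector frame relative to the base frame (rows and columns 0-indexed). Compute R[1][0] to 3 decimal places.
End-effector x-axis (col 0 of R) = (0.3536,-0.3536,0.8660)
R[1][0] = -0.3536

-0.354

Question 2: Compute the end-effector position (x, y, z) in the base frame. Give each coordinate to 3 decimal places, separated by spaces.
after link 1: o_1 = (-1.4142, 1.4142, 1.0000)
after link 2: o_2 = (-1.4142, 0.0000, 2.7321)

-1.414 0.000 2.732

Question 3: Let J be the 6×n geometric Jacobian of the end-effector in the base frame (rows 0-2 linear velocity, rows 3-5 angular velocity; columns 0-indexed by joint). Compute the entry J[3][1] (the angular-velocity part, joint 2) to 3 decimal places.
axis z_1 = (-0.7071,-0.7071,0.0000); lever o_n−o_1 = (-0.0000,-1.4142,1.7321)
cross product → J_v[:, 1] = (-1.2247,1.2247,1.0000)
J_ω[:, 1] = z_1
entry J[3][1] = -0.7071

-0.707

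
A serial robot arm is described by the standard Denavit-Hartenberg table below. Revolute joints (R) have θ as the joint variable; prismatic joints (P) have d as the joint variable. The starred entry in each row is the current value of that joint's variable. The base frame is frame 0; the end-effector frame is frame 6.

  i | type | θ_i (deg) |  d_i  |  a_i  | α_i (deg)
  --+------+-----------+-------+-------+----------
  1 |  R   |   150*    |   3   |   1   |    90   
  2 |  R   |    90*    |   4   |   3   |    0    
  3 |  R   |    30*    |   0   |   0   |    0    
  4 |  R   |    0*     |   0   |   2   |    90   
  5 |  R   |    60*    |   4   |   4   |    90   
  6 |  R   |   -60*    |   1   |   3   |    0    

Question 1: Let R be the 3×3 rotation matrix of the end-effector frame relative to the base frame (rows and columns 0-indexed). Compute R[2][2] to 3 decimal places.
0.750

End-effector z-axis (col 2 of R) = (0.1250,-0.6495,0.7500)
R[2][2] = 0.7500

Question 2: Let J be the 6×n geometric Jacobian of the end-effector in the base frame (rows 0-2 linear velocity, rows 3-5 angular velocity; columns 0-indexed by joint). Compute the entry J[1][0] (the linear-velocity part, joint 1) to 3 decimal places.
4.646

axis z_0 = ẑ; lever o_n−o_0 = (4.6459,6.8591,11.5646)
cross product → J_v[:, 0] = (-6.8591,4.6459,0.0000)
J_ω[:, 0] = z_0
entry J[1][0] = 4.6459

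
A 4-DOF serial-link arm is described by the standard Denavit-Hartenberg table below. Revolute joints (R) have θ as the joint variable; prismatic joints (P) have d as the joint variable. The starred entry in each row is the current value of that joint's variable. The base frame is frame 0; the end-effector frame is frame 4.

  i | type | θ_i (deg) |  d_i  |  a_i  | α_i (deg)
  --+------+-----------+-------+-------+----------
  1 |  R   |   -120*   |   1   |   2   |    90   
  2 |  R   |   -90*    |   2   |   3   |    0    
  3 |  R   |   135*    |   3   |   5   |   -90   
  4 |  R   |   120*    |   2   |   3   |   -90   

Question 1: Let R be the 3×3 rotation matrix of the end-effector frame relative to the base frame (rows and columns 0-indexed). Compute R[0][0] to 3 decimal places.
End-effector x-axis (col 0 of R) = (0.9268,-0.1268,-0.3536)
R[0][0] = 0.9268

0.927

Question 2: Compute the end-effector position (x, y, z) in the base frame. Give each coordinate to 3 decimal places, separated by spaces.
-3.610 -1.450 1.889

after link 1: o_1 = (-1.0000, -1.7321, 1.0000)
after link 2: o_2 = (-2.7321, -0.7321, -2.0000)
after link 3: o_3 = (-7.0979, -2.2939, 1.5355)
after link 4: o_4 = (-3.6105, -1.4496, 1.8891)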